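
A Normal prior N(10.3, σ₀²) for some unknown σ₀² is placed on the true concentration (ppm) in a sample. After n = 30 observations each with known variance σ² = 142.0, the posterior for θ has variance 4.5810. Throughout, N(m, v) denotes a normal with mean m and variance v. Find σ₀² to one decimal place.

σ₀² = 142.3

For the Normal–Normal model with known σ², precisions add: τ_n = τ₀ + n/σ².
So 1/σ₀² = 1/4.5810 − 30/142.0 = 0.218293 − 0.211268 = 0.007025.
Hence σ₀² = 1/0.007025 ≈ 142.3.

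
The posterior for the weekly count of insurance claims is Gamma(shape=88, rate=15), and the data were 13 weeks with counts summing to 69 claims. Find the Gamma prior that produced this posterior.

Gamma(shape=19, rate=2)

Gamma–Poisson conjugacy: posterior shape = α + Σxᵢ, posterior rate = β + n.
So α = 88 − 69 = 19 and β = 15 − 13 = 2.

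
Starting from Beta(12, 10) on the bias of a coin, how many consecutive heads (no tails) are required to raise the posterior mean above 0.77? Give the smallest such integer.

k = 22

After k heads and 0 tails the posterior is Beta(12+k, 10), with mean (12+k)/(12+10+k).
Set (12+k)/(22+k) > 0.77 and solve: k > (0.77·22 − 12)/(1 − 0.77) = 21.478.
The smallest integer exceeding 21.478 is 22.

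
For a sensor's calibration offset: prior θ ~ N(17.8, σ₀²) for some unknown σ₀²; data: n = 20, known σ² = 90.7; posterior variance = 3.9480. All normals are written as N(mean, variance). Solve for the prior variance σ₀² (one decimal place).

For the Normal–Normal model with known σ², precisions add: τ_n = τ₀ + n/σ².
So 1/σ₀² = 1/3.9480 − 20/90.7 = 0.253293 − 0.220507 = 0.032786.
Hence σ₀² = 1/0.032786 ≈ 30.5.

σ₀² = 30.5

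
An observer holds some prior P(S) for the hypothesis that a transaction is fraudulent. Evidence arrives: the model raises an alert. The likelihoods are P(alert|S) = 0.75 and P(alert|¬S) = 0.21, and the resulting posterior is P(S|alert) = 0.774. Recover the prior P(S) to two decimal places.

Bayes' rule in odds form gives O(S|E) = O(S)·[P(E|S)/P(E|¬S)], hence O(S) = O(S|E)/LR.
Posterior odds = 0.774/(1−0.774) = 3.4248. LR = 0.75/0.21 = 3.5714.
Prior odds = 3.4248/3.5714 = 0.9590, so P(S) = 0.9590/(1+0.9590) ≈ 0.49.

P(S) = 0.49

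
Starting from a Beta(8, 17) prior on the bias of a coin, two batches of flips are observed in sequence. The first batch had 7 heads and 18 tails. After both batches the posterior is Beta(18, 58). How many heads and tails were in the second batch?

3 heads and 23 tails

Because Beta–binomial updating is additive in the counts, the combined data contributed (α_post−α_prior, β_post−β_prior) successes and failures.
Total across both batches: 18−8=10 heads, 58−17=41 tails.
Subtract the first batch: 10−7=3 heads and 41−18=23 tails.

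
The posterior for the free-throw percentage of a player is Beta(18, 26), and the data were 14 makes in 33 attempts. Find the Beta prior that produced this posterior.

Beta(4, 7)

A Beta(a, b) prior with s successes and f failures in binomial data gives a Beta(a+s, b+f) posterior.
Subtract the data counts: 18−14=4, 26−19=7.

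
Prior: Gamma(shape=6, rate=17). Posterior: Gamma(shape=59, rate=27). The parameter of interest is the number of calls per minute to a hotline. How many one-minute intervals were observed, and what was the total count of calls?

n = 10 one-minute intervals with total 53 calls

Gamma–Poisson conjugacy: posterior shape = α + Σxᵢ, posterior rate = β + n.
Matching: Σxᵢ = 59 − 6 = 53 and n = 27 − 17 = 10.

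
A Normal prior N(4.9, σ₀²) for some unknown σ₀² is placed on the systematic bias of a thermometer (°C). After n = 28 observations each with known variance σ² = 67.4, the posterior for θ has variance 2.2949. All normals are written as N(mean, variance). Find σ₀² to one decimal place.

Posterior precision equals prior precision plus data precision: 1/σ_n² = 1/σ₀² + n/σ².
So 1/σ₀² = 1/2.2949 − 28/67.4 = 0.435749 − 0.415430 = 0.020319.
Hence σ₀² = 1/0.020319 ≈ 49.2.

σ₀² = 49.2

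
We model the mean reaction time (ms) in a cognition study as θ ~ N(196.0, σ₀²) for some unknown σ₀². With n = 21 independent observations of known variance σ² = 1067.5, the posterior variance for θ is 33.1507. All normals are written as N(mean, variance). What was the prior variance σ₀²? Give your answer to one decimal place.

Posterior precision equals prior precision plus data precision: 1/σ_n² = 1/σ₀² + n/σ².
So 1/σ₀² = 1/33.1507 − 21/1067.5 = 0.030165 − 0.019672 = 0.010493.
Hence σ₀² = 1/0.010493 ≈ 95.3.

σ₀² = 95.3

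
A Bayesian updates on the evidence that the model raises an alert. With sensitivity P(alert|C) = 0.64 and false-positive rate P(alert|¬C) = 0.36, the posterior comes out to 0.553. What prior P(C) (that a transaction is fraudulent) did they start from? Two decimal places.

P(C) = 0.41

In odds form, posterior odds = prior odds × likelihood ratio, so prior odds = posterior odds ÷ LR.
Posterior odds = 0.553/(1−0.553) = 1.2371. LR = 0.64/0.36 = 1.7778.
Prior odds = 1.2371/1.7778 = 0.6959, so P(C) = 0.6959/(1+0.6959) ≈ 0.41.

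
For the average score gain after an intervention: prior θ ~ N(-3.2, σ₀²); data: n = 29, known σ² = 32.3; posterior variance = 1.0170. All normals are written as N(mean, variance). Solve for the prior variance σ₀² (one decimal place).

For the Normal–Normal model with known σ², precisions add: τ_n = τ₀ + n/σ².
So 1/σ₀² = 1/1.0170 − 29/32.3 = 0.983284 − 0.897833 = 0.085451.
Hence σ₀² = 1/0.085451 ≈ 11.7.

σ₀² = 11.7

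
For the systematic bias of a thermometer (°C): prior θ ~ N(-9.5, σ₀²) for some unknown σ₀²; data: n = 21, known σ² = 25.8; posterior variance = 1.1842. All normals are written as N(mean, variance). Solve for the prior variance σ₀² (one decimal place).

σ₀² = 32.8

For the Normal–Normal model with known σ², precisions add: τ_n = τ₀ + n/σ².
So 1/σ₀² = 1/1.1842 − 21/25.8 = 0.844452 − 0.813953 = 0.030499.
Hence σ₀² = 1/0.030499 ≈ 32.8.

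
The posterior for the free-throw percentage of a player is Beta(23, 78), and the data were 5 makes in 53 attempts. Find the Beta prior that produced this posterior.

Under Beta–binomial conjugacy the posterior parameters are (a+s, b+f).
So a = 23 − 5 = 18 and b = 78 − 48 = 30.

Beta(18, 30)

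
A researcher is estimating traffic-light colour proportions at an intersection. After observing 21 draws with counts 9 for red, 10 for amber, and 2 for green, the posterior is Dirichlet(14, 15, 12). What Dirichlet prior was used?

Dirichlet(5, 5, 10)

For a Dirichlet(α) prior with multinomial counts c, the posterior is Dirichlet(α + c) componentwise.
Subtract each count from the matching posterior parameter: 14−9=5, 15−10=5, 12−2=10.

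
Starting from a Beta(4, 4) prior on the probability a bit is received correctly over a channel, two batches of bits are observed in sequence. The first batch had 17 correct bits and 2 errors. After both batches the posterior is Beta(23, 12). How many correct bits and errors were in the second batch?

Sequential conjugate updates are equivalent to a single update on the pooled data, so total successes = posterior α − prior α and total failures = posterior β − prior β.
Total across both batches: 23−4=19 correct bits, 12−4=8 errors.
Subtract the first batch: 19−17=2 correct bits and 8−2=6 errors.

2 correct bits and 6 errors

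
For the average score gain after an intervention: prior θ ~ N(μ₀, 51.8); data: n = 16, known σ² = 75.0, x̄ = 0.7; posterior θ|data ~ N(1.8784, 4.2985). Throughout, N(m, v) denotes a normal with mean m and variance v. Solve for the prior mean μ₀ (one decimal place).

μ₀ = 14.9

The posterior mean is a precision-weighted average: μ_n = (τ₀μ₀ + τ_data·x̄)/(τ₀+τ_data), with τ₀=1/σ₀² and τ_data=n/σ².
Here τ₀ = 1/51.8 = 0.019305 and τ_data = 16/75.0 = 0.213333, so τ_n = 0.232638.
Rearranging for μ₀: μ₀ = (μ_n·τ_n − τ_data·x̄)/τ₀ = (1.8784·0.232638 − 0.213333·0.7) / 0.019305 = 0.287654/0.019305 ≈ 14.9.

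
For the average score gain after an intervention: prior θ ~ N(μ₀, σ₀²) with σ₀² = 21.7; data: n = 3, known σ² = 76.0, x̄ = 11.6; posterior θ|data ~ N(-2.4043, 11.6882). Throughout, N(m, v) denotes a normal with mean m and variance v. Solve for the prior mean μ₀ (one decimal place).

μ₀ = -14.4

With known observation variance, the Normal–Normal posterior has precision τ_n = τ₀ + n/σ² and mean μ_n = (τ₀μ₀ + (n/σ²)x̄)/τ_n.
Here τ₀ = 1/21.7 = 0.046083 and τ_data = 3/76.0 = 0.039474, so τ_n = 0.085557.
Rearranging for μ₀: μ₀ = (μ_n·τ_n − τ_data·x̄)/τ₀ = (-2.4043·0.085557 − 0.039474·11.6) / 0.046083 = -0.663603/0.046083 ≈ -14.4.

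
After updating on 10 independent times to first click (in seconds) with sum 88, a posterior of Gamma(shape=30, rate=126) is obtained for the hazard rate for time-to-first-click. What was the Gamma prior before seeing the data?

Gamma(shape=20, rate=38)

Gamma–exponential conjugacy: posterior shape = α + n, posterior rate = β + Σtᵢ.
So α = 30 − 10 = 20 and β = 126 − 88 = 38.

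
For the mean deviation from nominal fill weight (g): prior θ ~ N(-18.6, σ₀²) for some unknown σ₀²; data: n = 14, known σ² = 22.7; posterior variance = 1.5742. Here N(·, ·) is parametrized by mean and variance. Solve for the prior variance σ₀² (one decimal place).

Posterior precision equals prior precision plus data precision: 1/σ_n² = 1/σ₀² + n/σ².
So 1/σ₀² = 1/1.5742 − 14/22.7 = 0.635243 − 0.616740 = 0.018503.
Hence σ₀² = 1/0.018503 ≈ 54.0.

σ₀² = 54.0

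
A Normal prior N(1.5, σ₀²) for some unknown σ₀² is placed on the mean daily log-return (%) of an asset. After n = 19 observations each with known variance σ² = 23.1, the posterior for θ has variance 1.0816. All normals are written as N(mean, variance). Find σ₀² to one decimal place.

Posterior precision equals prior precision plus data precision: 1/σ_n² = 1/σ₀² + n/σ².
So 1/σ₀² = 1/1.0816 − 19/23.1 = 0.924556 − 0.822511 = 0.102045.
Hence σ₀² = 1/0.102045 ≈ 9.8.

σ₀² = 9.8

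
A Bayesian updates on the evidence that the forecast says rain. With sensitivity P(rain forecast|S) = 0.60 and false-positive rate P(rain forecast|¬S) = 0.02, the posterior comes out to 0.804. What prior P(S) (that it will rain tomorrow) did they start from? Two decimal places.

Bayes' rule in odds form gives O(S|E) = O(S)·[P(E|S)/P(E|¬S)], hence O(S) = O(S|E)/LR.
Posterior odds = 0.804/(1−0.804) = 4.1020. LR = 0.60/0.02 = 30.0000.
Prior odds = 4.1020/30.0000 = 0.1367, so P(S) = 0.1367/(1+0.1367) ≈ 0.12.

P(S) = 0.12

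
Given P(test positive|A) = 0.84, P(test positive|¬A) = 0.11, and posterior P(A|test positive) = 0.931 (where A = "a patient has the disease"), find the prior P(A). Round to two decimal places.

P(A) = 0.64

Bayes' rule in odds form gives O(A|E) = O(A)·[P(E|A)/P(E|¬A)], hence O(A) = O(A|E)/LR.
Posterior odds = 0.931/(1−0.931) = 13.4928. LR = 0.84/0.11 = 7.6364.
Prior odds = 13.4928/7.6364 = 1.7669, so P(A) = 1.7669/(1+1.7669) ≈ 0.64.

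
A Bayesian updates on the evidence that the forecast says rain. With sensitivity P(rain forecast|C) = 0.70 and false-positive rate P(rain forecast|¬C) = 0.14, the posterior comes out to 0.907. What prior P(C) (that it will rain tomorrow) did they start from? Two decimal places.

P(C) = 0.66

In odds form, posterior odds = prior odds × likelihood ratio, so prior odds = posterior odds ÷ LR.
Posterior odds = 0.907/(1−0.907) = 9.7527. LR = 0.70/0.14 = 5.0000.
Prior odds = 9.7527/5.0000 = 1.9505, so P(C) = 1.9505/(1+1.9505) ≈ 0.66.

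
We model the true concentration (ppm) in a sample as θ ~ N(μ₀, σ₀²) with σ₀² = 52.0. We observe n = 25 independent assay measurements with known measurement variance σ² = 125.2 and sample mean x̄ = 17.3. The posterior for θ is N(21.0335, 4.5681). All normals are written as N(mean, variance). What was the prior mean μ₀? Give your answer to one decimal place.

μ₀ = 59.8

The posterior mean is a precision-weighted average: μ_n = (τ₀μ₀ + τ_data·x̄)/(τ₀+τ_data), with τ₀=1/σ₀² and τ_data=n/σ².
Here τ₀ = 1/52.0 = 0.019231 and τ_data = 25/125.2 = 0.199681, so τ_n = 0.218912.
Rearranging for μ₀: μ₀ = (μ_n·τ_n − τ_data·x̄)/τ₀ = (21.0335·0.218912 − 0.199681·17.3) / 0.019231 = 1.150004/0.019231 ≈ 59.8.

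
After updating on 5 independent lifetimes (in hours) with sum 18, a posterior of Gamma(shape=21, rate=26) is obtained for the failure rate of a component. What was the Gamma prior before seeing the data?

Gamma–exponential conjugacy: posterior shape = α + n, posterior rate = β + Σtᵢ.
So α = 21 − 5 = 16 and β = 26 − 18 = 8.

Gamma(shape=16, rate=8)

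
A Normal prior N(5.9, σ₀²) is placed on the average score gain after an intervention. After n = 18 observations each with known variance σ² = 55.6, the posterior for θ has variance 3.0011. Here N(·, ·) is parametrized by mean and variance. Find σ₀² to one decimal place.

For the Normal–Normal model with known σ², precisions add: τ_n = τ₀ + n/σ².
So 1/σ₀² = 1/3.0011 − 18/55.6 = 0.333211 − 0.323741 = 0.009470.
Hence σ₀² = 1/0.009470 ≈ 105.6.

σ₀² = 105.6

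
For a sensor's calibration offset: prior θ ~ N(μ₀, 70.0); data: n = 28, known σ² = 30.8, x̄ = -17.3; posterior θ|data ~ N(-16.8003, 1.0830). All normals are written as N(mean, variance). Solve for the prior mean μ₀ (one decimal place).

μ₀ = 15.0

With known observation variance, the Normal–Normal posterior has precision τ_n = τ₀ + n/σ² and mean μ_n = (τ₀μ₀ + (n/σ²)x̄)/τ_n.
Here τ₀ = 1/70.0 = 0.014286 and τ_data = 28/30.8 = 0.909091, so τ_n = 0.923377.
Rearranging for μ₀: μ₀ = (μ_n·τ_n − τ_data·x̄)/τ₀ = (-16.8003·0.923377 − 0.909091·-17.3) / 0.014286 = 0.214264/0.014286 ≈ 15.0.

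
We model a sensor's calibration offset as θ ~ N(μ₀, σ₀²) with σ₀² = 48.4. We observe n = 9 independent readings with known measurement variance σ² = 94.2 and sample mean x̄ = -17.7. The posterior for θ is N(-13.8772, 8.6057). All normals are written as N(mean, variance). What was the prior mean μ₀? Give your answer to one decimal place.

μ₀ = 3.8

With known observation variance, the Normal–Normal posterior has precision τ_n = τ₀ + n/σ² and mean μ_n = (τ₀μ₀ + (n/σ²)x̄)/τ_n.
Here τ₀ = 1/48.4 = 0.020661 and τ_data = 9/94.2 = 0.095541, so τ_n = 0.116202.
Rearranging for μ₀: μ₀ = (μ_n·τ_n − τ_data·x̄)/τ₀ = (-13.8772·0.116202 − 0.095541·-17.7) / 0.020661 = 0.078517/0.020661 ≈ 3.8.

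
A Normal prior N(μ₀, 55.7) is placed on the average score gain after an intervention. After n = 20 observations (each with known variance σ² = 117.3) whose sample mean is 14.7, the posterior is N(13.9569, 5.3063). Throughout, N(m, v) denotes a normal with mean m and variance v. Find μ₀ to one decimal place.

μ₀ = 6.9

The posterior mean is a precision-weighted average: μ_n = (τ₀μ₀ + τ_data·x̄)/(τ₀+τ_data), with τ₀=1/σ₀² and τ_data=n/σ².
Here τ₀ = 1/55.7 = 0.017953 and τ_data = 20/117.3 = 0.170503, so τ_n = 0.188456.
Rearranging for μ₀: μ₀ = (μ_n·τ_n − τ_data·x̄)/τ₀ = (13.9569·0.188456 − 0.170503·14.7) / 0.017953 = 0.123867/0.017953 ≈ 6.9.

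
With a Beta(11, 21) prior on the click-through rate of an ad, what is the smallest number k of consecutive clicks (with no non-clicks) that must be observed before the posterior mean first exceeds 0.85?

After k clicks and 0 non-clicks the posterior is Beta(11+k, 21), with mean (11+k)/(11+21+k).
Set (11+k)/(32+k) > 0.85 and solve: k > (0.85·32 − 11)/(1 − 0.85) = 108.000.
The smallest integer exceeding 108.000 is 109, and checking k=109: (120)/(141) = 0.8511 > 0.85.

k = 109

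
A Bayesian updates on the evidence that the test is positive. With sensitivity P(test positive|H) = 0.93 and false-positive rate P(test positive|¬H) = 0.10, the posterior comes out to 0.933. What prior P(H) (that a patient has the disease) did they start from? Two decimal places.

P(H) = 0.60

In odds form, posterior odds = prior odds × likelihood ratio, so prior odds = posterior odds ÷ LR.
Posterior odds = 0.933/(1−0.933) = 13.9254. LR = 0.93/0.10 = 9.3000.
Prior odds = 13.9254/9.3000 = 1.4974, so P(H) = 1.4974/(1+1.4974) ≈ 0.60.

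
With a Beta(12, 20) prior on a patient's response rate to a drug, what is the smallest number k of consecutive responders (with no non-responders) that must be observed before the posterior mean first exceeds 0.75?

k = 49

After k responders and 0 non-responders the posterior is Beta(12+k, 20), with mean (12+k)/(12+20+k).
Set (12+k)/(32+k) > 0.75 and solve: k > (0.75·32 − 12)/(1 − 0.75) = 48.000.
The smallest integer exceeding 48.000 is 49.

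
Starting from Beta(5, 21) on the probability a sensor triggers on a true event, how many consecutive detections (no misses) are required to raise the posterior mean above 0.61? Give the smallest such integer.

After k detections and 0 misses the posterior is Beta(5+k, 21), with mean (5+k)/(5+21+k).
Set (5+k)/(26+k) > 0.61 and solve: k > (0.61·26 − 5)/(1 − 0.61) = 27.846.
The smallest integer exceeding 27.846 is 28, and checking k=28: (33)/(54) = 0.6111 > 0.61.

k = 28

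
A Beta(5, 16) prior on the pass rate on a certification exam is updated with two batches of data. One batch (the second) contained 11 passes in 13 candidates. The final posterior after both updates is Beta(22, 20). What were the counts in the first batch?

6 passes and 2 failures

Because Beta–binomial updating is additive in the counts, the combined data contributed (α_post−α_prior, β_post−β_prior) successes and failures.
Total across both batches: 22−5=17 passes, 20−16=4 failures.
Subtract the second batch: 17−11=6 passes and 4−2=2 failures.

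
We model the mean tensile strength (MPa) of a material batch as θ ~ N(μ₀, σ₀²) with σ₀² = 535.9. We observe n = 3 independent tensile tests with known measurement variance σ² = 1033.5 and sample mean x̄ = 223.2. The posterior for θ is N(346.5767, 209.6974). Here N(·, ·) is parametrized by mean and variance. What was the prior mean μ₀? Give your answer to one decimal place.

μ₀ = 538.5

With known observation variance, the Normal–Normal posterior has precision τ_n = τ₀ + n/σ² and mean μ_n = (τ₀μ₀ + (n/σ²)x̄)/τ_n.
Here τ₀ = 1/535.9 = 0.001866 and τ_data = 3/1033.5 = 0.002903, so τ_n = 0.004769.
Rearranging for μ₀: μ₀ = (μ_n·τ_n − τ_data·x̄)/τ₀ = (346.5767·0.004769 − 0.002903·223.2) / 0.001866 = 1.004875/0.001866 ≈ 538.5.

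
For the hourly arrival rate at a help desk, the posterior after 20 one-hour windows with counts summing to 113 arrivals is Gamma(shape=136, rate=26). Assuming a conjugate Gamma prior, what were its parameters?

Gamma(shape=23, rate=6)

Gamma–Poisson conjugacy: posterior shape = α + Σxᵢ, posterior rate = β + n.
So α = 136 − 113 = 23 and β = 26 − 20 = 6.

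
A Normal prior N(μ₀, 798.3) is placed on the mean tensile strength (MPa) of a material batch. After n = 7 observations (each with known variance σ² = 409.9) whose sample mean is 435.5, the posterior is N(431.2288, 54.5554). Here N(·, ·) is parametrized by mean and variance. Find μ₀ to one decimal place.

μ₀ = 373.0

The posterior mean is a precision-weighted average: μ_n = (τ₀μ₀ + τ_data·x̄)/(τ₀+τ_data), with τ₀=1/σ₀² and τ_data=n/σ².
Here τ₀ = 1/798.3 = 0.001253 and τ_data = 7/409.9 = 0.017077, so τ_n = 0.018330.
Rearranging for μ₀: μ₀ = (μ_n·τ_n − τ_data·x̄)/τ₀ = (431.2288·0.018330 − 0.017077·435.5) / 0.001253 = 0.467390/0.001253 ≈ 373.0.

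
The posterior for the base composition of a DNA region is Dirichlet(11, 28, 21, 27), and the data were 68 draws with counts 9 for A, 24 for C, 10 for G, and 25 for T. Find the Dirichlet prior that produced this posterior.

Dirichlet(2, 4, 11, 2)

For a Dirichlet(α) prior with multinomial counts c, the posterior is Dirichlet(α + c) componentwise.
Subtract each count from the matching posterior parameter: 11−9=2, 28−24=4, 21−10=11, 27−25=2.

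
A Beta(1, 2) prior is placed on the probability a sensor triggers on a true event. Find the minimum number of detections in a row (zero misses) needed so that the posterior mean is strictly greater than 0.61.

After k detections and 0 misses the posterior is Beta(1+k, 2), with mean (1+k)/(1+2+k).
Set (1+k)/(3+k) > 0.61 and solve: k > (0.61·3 − 1)/(1 − 0.61) = 2.128.
The smallest integer exceeding 2.128 is 3.

k = 3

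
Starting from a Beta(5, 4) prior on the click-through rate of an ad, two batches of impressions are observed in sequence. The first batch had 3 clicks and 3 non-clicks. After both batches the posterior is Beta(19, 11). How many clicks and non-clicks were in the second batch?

11 clicks and 4 non-clicks

Because Beta–binomial updating is additive in the counts, the combined data contributed (α_post−α_prior, β_post−β_prior) successes and failures.
Total across both batches: 19−5=14 clicks, 11−4=7 non-clicks.
Subtract the first batch: 14−3=11 clicks and 7−3=4 non-clicks.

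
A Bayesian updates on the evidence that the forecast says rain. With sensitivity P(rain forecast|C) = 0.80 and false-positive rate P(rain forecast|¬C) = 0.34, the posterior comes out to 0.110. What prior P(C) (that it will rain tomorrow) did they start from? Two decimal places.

P(C) = 0.05

In odds form, posterior odds = prior odds × likelihood ratio, so prior odds = posterior odds ÷ LR.
Posterior odds = 0.110/(1−0.110) = 0.1236. LR = 0.80/0.34 = 2.3529.
Prior odds = 0.1236/2.3529 = 0.0525, so P(C) = 0.0525/(1+0.0525) ≈ 0.05.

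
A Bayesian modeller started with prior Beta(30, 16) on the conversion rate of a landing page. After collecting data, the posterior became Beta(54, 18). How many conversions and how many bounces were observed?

A Beta(a, b) prior with s successes and f failures in binomial data gives a Beta(a+s, b+f) posterior.
Match parameters: s=54−30=24, f=18−16=2.

24 conversions and 2 bounces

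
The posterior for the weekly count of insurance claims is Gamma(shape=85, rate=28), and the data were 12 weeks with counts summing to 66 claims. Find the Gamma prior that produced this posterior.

A Gamma(α, β) prior (rate parametrization) on a Poisson rate with n observations summing to S gives posterior Gamma(α+S, β+n).
So α = 85 − 66 = 19 and β = 28 − 12 = 16.

Gamma(shape=19, rate=16)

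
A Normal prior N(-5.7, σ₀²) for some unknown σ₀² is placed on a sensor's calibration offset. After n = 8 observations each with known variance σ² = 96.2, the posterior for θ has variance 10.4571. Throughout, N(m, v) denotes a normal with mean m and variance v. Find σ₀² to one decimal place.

Posterior precision equals prior precision plus data precision: 1/σ_n² = 1/σ₀² + n/σ².
So 1/σ₀² = 1/10.4571 − 8/96.2 = 0.095629 − 0.083160 = 0.012469.
Hence σ₀² = 1/0.012469 ≈ 80.2.

σ₀² = 80.2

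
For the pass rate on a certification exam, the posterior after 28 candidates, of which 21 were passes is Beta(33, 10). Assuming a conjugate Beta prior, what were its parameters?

Beta(12, 3)

A Beta(a, b) prior with s successes and f failures in binomial data gives a Beta(a+s, b+f) posterior.
So a = 33 − 21 = 12 and b = 10 − 7 = 3.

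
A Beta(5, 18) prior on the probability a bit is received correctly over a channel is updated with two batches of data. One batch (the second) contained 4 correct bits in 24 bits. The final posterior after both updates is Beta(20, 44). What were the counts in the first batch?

Sequential conjugate updates are equivalent to a single update on the pooled data, so total successes = posterior α − prior α and total failures = posterior β − prior β.
Total across both batches: 20−5=15 correct bits, 44−18=26 errors.
Subtract the second batch: 15−4=11 correct bits and 26−20=6 errors.

11 correct bits and 6 errors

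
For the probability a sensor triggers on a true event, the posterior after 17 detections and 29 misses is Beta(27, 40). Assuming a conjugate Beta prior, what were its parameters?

Under Beta–binomial conjugacy the posterior parameters are (α+s, β+f).
Subtract the data counts: 27−17=10, 40−29=11.

Beta(10, 11)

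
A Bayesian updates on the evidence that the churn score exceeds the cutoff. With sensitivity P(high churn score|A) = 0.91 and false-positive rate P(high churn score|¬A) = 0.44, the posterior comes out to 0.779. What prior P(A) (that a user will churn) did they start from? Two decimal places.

P(A) = 0.63

In odds form, posterior odds = prior odds × likelihood ratio, so prior odds = posterior odds ÷ LR.
Posterior odds = 0.779/(1−0.779) = 3.5249. LR = 0.91/0.44 = 2.0682.
Prior odds = 3.5249/2.0682 = 1.7043, so P(A) = 1.7043/(1+1.7043) ≈ 0.63.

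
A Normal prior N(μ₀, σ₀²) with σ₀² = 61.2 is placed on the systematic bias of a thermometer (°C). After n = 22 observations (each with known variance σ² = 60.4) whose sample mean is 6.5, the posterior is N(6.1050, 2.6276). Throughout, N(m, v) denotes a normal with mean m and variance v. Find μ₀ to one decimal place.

With known observation variance, the Normal–Normal posterior has precision τ_n = τ₀ + n/σ² and mean μ_n = (τ₀μ₀ + (n/σ²)x̄)/τ_n.
Here τ₀ = 1/61.2 = 0.016340 and τ_data = 22/60.4 = 0.364238, so τ_n = 0.380578.
Rearranging for μ₀: μ₀ = (μ_n·τ_n − τ_data·x̄)/τ₀ = (6.1050·0.380578 − 0.364238·6.5) / 0.016340 = -0.044118/0.016340 ≈ -2.7.

μ₀ = -2.7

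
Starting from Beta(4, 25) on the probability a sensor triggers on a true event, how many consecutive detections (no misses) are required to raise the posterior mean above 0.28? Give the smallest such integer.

k = 6

After k detections and 0 misses the posterior is Beta(4+k, 25), with mean (4+k)/(4+25+k).
Set (4+k)/(29+k) > 0.28 and solve: k > (0.28·29 − 4)/(1 − 0.28) = 5.722.
The smallest integer exceeding 5.722 is 6, and checking k=6: (10)/(35) = 0.2857 > 0.28.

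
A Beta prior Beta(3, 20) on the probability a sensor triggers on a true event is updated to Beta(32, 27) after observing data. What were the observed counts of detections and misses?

A Beta(a, b) prior with s successes and f failures in binomial data gives a Beta(a+s, b+f) posterior.
Match parameters: s=32−3=29, f=27−20=7.

29 detections and 7 misses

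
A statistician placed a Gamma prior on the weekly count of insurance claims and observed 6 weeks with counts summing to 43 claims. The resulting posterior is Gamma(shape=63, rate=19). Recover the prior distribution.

Gamma(shape=20, rate=13)

Gamma–Poisson conjugacy: posterior shape = α + Σxᵢ, posterior rate = β + n.
So α = 63 − 43 = 20 and β = 19 − 6 = 13.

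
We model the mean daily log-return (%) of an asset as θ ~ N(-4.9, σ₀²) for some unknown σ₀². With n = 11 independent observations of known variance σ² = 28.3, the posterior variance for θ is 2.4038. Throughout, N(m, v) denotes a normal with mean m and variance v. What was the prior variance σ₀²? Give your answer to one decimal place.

σ₀² = 36.6

For the Normal–Normal model with known σ², precisions add: τ_n = τ₀ + n/σ².
So 1/σ₀² = 1/2.4038 − 11/28.3 = 0.416008 − 0.388693 = 0.027315.
Hence σ₀² = 1/0.027315 ≈ 36.6.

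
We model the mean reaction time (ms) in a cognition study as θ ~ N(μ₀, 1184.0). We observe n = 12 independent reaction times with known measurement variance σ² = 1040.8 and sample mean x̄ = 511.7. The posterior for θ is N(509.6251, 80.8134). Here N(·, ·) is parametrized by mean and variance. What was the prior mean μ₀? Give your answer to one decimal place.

μ₀ = 481.3

The posterior mean is a precision-weighted average: μ_n = (τ₀μ₀ + τ_data·x̄)/(τ₀+τ_data), with τ₀=1/σ₀² and τ_data=n/σ².
Here τ₀ = 1/1184.0 = 0.000845 and τ_data = 12/1040.8 = 0.011530, so τ_n = 0.012375.
Rearranging for μ₀: μ₀ = (μ_n·τ_n − τ_data·x̄)/τ₀ = (509.6251·0.012375 − 0.011530·511.7) / 0.000845 = 0.406710/0.000845 ≈ 481.3.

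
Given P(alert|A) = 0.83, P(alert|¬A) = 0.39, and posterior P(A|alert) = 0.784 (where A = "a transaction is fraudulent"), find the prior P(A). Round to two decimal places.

P(A) = 0.63

Bayes' rule in odds form gives O(A|E) = O(A)·[P(E|A)/P(E|¬A)], hence O(A) = O(A|E)/LR.
Posterior odds = 0.784/(1−0.784) = 3.6296. LR = 0.83/0.39 = 2.1282.
Prior odds = 3.6296/2.1282 = 1.7055, so P(A) = 1.7055/(1+1.7055) ≈ 0.63.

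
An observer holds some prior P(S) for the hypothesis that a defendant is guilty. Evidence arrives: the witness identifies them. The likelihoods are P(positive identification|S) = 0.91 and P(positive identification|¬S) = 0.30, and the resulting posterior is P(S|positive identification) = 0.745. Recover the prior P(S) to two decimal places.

P(S) = 0.49

Bayes' rule in odds form gives O(S|E) = O(S)·[P(E|S)/P(E|¬S)], hence O(S) = O(S|E)/LR.
Posterior odds = 0.745/(1−0.745) = 2.9216. LR = 0.91/0.30 = 3.0333.
Prior odds = 2.9216/3.0333 = 0.9632, so P(S) = 0.9632/(1+0.9632) ≈ 0.49.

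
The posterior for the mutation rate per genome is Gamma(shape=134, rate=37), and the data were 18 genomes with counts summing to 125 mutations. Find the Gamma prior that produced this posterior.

Gamma(shape=9, rate=19)

Gamma–Poisson conjugacy: posterior shape = α + Σxᵢ, posterior rate = β + n.
So α = 134 − 125 = 9 and β = 37 − 18 = 19.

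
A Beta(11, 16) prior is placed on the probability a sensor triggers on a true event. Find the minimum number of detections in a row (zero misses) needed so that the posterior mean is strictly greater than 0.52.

After k detections and 0 misses the posterior is Beta(11+k, 16), with mean (11+k)/(11+16+k).
Set (11+k)/(27+k) > 0.52 and solve: k > (0.52·27 − 11)/(1 − 0.52) = 6.333.
The smallest integer exceeding 6.333 is 7, and checking k=7: (18)/(34) = 0.5294 > 0.52.

k = 7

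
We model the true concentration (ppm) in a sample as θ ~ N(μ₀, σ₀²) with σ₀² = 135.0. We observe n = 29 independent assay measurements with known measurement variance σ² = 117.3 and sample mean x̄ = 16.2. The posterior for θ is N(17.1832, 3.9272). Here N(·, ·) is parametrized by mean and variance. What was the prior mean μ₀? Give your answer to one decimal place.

The posterior mean is a precision-weighted average: μ_n = (τ₀μ₀ + τ_data·x̄)/(τ₀+τ_data), with τ₀=1/σ₀² and τ_data=n/σ².
Here τ₀ = 1/135.0 = 0.007407 and τ_data = 29/117.3 = 0.247229, so τ_n = 0.254636.
Rearranging for μ₀: μ₀ = (μ_n·τ_n − τ_data·x̄)/τ₀ = (17.1832·0.254636 − 0.247229·16.2) / 0.007407 = 0.370352/0.007407 ≈ 50.0.

μ₀ = 50.0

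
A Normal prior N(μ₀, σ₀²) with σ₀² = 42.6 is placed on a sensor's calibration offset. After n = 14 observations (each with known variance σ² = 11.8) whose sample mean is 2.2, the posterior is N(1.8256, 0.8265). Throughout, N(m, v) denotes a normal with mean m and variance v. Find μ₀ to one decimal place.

μ₀ = -17.1

The posterior mean is a precision-weighted average: μ_n = (τ₀μ₀ + τ_data·x̄)/(τ₀+τ_data), with τ₀=1/σ₀² and τ_data=n/σ².
Here τ₀ = 1/42.6 = 0.023474 and τ_data = 14/11.8 = 1.186441, so τ_n = 1.209915.
Rearranging for μ₀: μ₀ = (μ_n·τ_n − τ_data·x̄)/τ₀ = (1.8256·1.209915 − 1.186441·2.2) / 0.023474 = -0.401349/0.023474 ≈ -17.1.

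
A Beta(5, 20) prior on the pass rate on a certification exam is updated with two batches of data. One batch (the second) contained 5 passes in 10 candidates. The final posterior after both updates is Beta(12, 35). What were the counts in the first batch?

2 passes and 10 failures

Sequential conjugate updates are equivalent to a single update on the pooled data, so total successes = posterior α − prior α and total failures = posterior β − prior β.
Total across both batches: 12−5=7 passes, 35−20=15 failures.
Subtract the second batch: 7−5=2 passes and 15−5=10 failures.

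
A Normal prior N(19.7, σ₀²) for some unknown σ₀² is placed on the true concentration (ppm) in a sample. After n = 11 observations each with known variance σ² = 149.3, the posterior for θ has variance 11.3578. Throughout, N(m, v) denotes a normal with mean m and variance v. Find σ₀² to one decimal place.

Posterior precision equals prior precision plus data precision: 1/σ_n² = 1/σ₀² + n/σ².
So 1/σ₀² = 1/11.3578 − 11/149.3 = 0.088045 − 0.073677 = 0.014368.
Hence σ₀² = 1/0.014368 ≈ 69.6.

σ₀² = 69.6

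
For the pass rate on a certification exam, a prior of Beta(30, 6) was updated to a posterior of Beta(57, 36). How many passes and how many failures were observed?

Beta is conjugate to the binomial likelihood: posterior = Beta(α+s, β+f).
Match parameters: s=57−30=27, f=36−6=30.

27 passes and 30 failures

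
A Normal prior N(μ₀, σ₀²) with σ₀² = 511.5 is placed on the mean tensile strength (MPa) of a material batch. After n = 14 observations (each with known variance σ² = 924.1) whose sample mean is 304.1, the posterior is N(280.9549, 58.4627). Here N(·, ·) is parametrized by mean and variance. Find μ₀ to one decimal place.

μ₀ = 101.6

With known observation variance, the Normal–Normal posterior has precision τ_n = τ₀ + n/σ² and mean μ_n = (τ₀μ₀ + (n/σ²)x̄)/τ_n.
Here τ₀ = 1/511.5 = 0.001955 and τ_data = 14/924.1 = 0.015150, so τ_n = 0.017105.
Rearranging for μ₀: μ₀ = (μ_n·τ_n − τ_data·x̄)/τ₀ = (280.9549·0.017105 − 0.015150·304.1) / 0.001955 = 0.198619/0.001955 ≈ 101.6.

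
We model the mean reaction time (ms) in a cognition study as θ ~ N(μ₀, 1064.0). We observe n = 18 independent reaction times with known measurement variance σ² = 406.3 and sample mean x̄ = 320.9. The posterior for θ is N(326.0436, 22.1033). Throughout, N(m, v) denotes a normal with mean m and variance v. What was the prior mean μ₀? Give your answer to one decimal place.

μ₀ = 568.5

The posterior mean is a precision-weighted average: μ_n = (τ₀μ₀ + τ_data·x̄)/(τ₀+τ_data), with τ₀=1/σ₀² and τ_data=n/σ².
Here τ₀ = 1/1064.0 = 0.000940 and τ_data = 18/406.3 = 0.044302, so τ_n = 0.045242.
Rearranging for μ₀: μ₀ = (μ_n·τ_n − τ_data·x̄)/τ₀ = (326.0436·0.045242 − 0.044302·320.9) / 0.000940 = 0.534353/0.000940 ≈ 568.5.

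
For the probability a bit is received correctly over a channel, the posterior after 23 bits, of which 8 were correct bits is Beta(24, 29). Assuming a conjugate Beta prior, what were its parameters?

Under Beta–binomial conjugacy the posterior parameters are (α+s, β+f).
Subtract the data counts: 24−8=16, 29−15=14.

Beta(16, 14)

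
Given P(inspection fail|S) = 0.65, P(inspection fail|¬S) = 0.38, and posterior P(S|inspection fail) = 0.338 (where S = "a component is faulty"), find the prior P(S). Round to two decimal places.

Bayes' rule in odds form gives O(S|E) = O(S)·[P(E|S)/P(E|¬S)], hence O(S) = O(S|E)/LR.
Posterior odds = 0.338/(1−0.338) = 0.5106. LR = 0.65/0.38 = 1.7105.
Prior odds = 0.5106/1.7105 = 0.2985, so P(S) = 0.2985/(1+0.2985) ≈ 0.23.

P(S) = 0.23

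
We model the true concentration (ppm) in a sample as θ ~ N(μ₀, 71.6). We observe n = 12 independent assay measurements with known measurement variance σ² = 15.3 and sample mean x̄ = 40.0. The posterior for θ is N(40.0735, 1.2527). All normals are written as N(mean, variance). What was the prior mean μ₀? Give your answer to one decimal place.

μ₀ = 44.2

The posterior mean is a precision-weighted average: μ_n = (τ₀μ₀ + τ_data·x̄)/(τ₀+τ_data), with τ₀=1/σ₀² and τ_data=n/σ².
Here τ₀ = 1/71.6 = 0.013966 and τ_data = 12/15.3 = 0.784314, so τ_n = 0.798280.
Rearranging for μ₀: μ₀ = (μ_n·τ_n − τ_data·x̄)/τ₀ = (40.0735·0.798280 − 0.784314·40.0) / 0.013966 = 0.617314/0.013966 ≈ 44.2.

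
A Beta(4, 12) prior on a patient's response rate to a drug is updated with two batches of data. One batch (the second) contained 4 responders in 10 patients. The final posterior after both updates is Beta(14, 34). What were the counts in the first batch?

6 responders and 16 non-responders

Sequential conjugate updates are equivalent to a single update on the pooled data, so total successes = posterior α − prior α and total failures = posterior β − prior β.
Total across both batches: 14−4=10 responders, 34−12=22 non-responders.
Subtract the second batch: 10−4=6 responders and 22−6=16 non-responders.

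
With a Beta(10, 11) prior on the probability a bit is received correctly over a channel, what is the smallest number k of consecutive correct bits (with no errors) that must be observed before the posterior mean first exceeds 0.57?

k = 5

After k correct bits and 0 errors the posterior is Beta(10+k, 11), with mean (10+k)/(10+11+k).
Set (10+k)/(21+k) > 0.57 and solve: k > (0.57·21 − 10)/(1 − 0.57) = 4.581.
The smallest integer exceeding 4.581 is 5, and checking k=5: (15)/(26) = 0.5769 > 0.57.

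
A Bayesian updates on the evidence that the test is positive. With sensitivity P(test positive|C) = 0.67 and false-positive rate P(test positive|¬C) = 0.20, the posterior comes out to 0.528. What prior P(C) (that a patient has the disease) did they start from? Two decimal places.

P(C) = 0.25

Bayes' rule in odds form gives O(C|E) = O(C)·[P(E|C)/P(E|¬C)], hence O(C) = O(C|E)/LR.
Posterior odds = 0.528/(1−0.528) = 1.1186. LR = 0.67/0.20 = 3.3500.
Prior odds = 1.1186/3.3500 = 0.3339, so P(C) = 0.3339/(1+0.3339) ≈ 0.25.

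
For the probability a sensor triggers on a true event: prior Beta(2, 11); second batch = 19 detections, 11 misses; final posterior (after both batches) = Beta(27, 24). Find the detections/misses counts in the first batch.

Sequential conjugate updates are equivalent to a single update on the pooled data, so total successes = posterior α − prior α and total failures = posterior β − prior β.
Total across both batches: 27−2=25 detections, 24−11=13 misses.
Subtract the second batch: 25−19=6 detections and 13−11=2 misses.

6 detections and 2 misses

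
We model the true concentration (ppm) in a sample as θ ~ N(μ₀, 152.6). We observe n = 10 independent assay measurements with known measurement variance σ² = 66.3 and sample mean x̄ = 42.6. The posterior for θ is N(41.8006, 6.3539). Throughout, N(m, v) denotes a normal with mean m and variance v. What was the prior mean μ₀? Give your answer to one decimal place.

μ₀ = 23.4

The posterior mean is a precision-weighted average: μ_n = (τ₀μ₀ + τ_data·x̄)/(τ₀+τ_data), with τ₀=1/σ₀² and τ_data=n/σ².
Here τ₀ = 1/152.6 = 0.006553 and τ_data = 10/66.3 = 0.150830, so τ_n = 0.157383.
Rearranging for μ₀: μ₀ = (μ_n·τ_n − τ_data·x̄)/τ₀ = (41.8006·0.157383 − 0.150830·42.6) / 0.006553 = 0.153346/0.006553 ≈ 23.4.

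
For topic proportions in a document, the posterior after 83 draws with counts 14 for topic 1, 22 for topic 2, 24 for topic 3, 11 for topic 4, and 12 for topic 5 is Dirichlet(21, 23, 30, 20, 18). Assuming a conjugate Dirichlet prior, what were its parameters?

For a Dirichlet(α) prior with multinomial counts c, the posterior is Dirichlet(α + c) componentwise.
Subtract each count from the matching posterior parameter: 21−14=7, 23−22=1, 30−24=6, 20−11=9, 18−12=6.

Dirichlet(7, 1, 6, 9, 6)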